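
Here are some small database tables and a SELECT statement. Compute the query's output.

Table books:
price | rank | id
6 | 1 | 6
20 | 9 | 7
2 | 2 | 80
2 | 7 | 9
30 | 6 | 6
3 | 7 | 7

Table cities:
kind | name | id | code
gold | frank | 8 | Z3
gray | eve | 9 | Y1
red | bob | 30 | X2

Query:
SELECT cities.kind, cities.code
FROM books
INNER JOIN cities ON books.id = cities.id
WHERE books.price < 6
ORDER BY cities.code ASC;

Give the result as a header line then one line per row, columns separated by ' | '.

After JOIN cities (1 rows):
books.price | books.rank | books.id | cities.kind | cities.name | cities.id | cities.code
2 | 7 | 9 | gray | eve | 9 | Y1
After WHERE (1 rows):
books.price | books.rank | books.id | cities.kind | cities.name | cities.id | cities.code
2 | 7 | 9 | gray | eve | 9 | Y1
After SELECT (1 rows):
cities.kind | cities.code
gray | Y1
After ORDER BY (1 rows):
cities.kind | cities.code
gray | Y1

== RESULT ==
cities.kind | cities.code
gray | Y1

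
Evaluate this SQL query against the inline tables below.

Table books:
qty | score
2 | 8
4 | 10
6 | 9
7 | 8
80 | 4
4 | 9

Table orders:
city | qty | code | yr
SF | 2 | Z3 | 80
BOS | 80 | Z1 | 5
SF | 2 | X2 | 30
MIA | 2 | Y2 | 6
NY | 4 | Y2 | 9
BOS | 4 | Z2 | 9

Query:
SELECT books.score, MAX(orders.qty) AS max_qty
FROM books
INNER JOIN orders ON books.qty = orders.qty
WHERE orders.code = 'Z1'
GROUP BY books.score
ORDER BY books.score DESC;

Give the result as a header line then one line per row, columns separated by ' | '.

== RESULT ==
books.score | max_qty
4 | 80

Derivation:
After JOIN orders (8 rows):
books.qty | books.score | orders.city | orders.qty | orders.code | orders.yr
2 | 8 | SF | 2 | Z3 | 80
2 | 8 | SF | 2 | X2 | 30
2 | 8 | MIA | 2 | Y2 | 6
4 | 10 | NY | 4 | Y2 | 9
4 | 10 | BOS | 4 | Z2 | 9
80 | 4 | BOS | 80 | Z1 | 5
4 | 9 | NY | 4 | Y2 | 9
4 | 9 | BOS | 4 | Z2 | 9
After WHERE (1 rows):
books.qty | books.score | orders.city | orders.qty | orders.code | orders.yr
80 | 4 | BOS | 80 | Z1 | 5
After GROUP BY (1 rows):
books.score | max_qty
4 | 80
After ORDER BY (1 rows):
books.score | max_qty
4 | 80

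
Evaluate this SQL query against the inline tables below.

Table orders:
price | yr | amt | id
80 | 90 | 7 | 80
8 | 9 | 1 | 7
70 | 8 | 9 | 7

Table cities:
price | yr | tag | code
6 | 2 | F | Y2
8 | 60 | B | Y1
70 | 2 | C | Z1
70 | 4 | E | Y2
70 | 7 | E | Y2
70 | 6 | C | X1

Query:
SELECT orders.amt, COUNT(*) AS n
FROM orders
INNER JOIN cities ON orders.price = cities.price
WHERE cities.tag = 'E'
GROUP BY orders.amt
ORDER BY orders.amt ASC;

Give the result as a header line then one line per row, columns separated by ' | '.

After JOIN cities (5 rows):
orders.price | orders.yr | orders.amt | orders.id | cities.price | cities.yr | cities.tag | cities.code
8 | 9 | 1 | 7 | 8 | 60 | B | Y1
70 | 8 | 9 | 7 | 70 | 2 | C | Z1
70 | 8 | 9 | 7 | 70 | 4 | E | Y2
70 | 8 | 9 | 7 | 70 | 7 | E | Y2
70 | 8 | 9 | 7 | 70 | 6 | C | X1
After WHERE (2 rows):
orders.price | orders.yr | orders.amt | orders.id | cities.price | cities.yr | cities.tag | cities.code
70 | 8 | 9 | 7 | 70 | 4 | E | Y2
70 | 8 | 9 | 7 | 70 | 7 | E | Y2
After GROUP BY (1 rows):
orders.amt | n
9 | 2
After ORDER BY (1 rows):
orders.amt | n
9 | 2

== RESULT ==
orders.amt | n
9 | 2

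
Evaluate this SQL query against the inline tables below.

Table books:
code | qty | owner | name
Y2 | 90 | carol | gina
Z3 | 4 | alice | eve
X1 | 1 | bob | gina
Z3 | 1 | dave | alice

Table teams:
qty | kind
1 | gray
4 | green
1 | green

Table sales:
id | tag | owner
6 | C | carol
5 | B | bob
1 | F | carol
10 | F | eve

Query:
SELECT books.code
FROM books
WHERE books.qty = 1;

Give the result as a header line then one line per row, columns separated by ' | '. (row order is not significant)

== RESULT ==
books.code
X1
Z3

Derivation:
After WHERE (2 rows):
books.code | books.qty | books.owner | books.name
X1 | 1 | bob | gina
Z3 | 1 | dave | alice
After SELECT (2 rows):
books.code
X1
Z3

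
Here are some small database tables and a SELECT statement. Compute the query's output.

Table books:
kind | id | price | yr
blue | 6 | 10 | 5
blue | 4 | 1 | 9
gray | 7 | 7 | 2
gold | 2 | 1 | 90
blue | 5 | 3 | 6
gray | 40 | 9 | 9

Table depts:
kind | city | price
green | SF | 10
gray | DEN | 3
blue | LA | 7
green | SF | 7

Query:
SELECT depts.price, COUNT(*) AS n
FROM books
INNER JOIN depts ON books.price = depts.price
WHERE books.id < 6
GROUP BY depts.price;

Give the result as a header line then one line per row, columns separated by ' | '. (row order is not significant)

== RESULT ==
depts.price | n
3 | 1

Derivation:
After JOIN depts (4 rows):
books.kind | books.id | books.price | books.yr | depts.kind | depts.city | depts.price
blue | 6 | 10 | 5 | green | SF | 10
gray | 7 | 7 | 2 | blue | LA | 7
gray | 7 | 7 | 2 | green | SF | 7
blue | 5 | 3 | 6 | gray | DEN | 3
After WHERE (1 rows):
books.kind | books.id | books.price | books.yr | depts.kind | depts.city | depts.price
blue | 5 | 3 | 6 | gray | DEN | 3
After GROUP BY (1 rows):
depts.price | n
3 | 1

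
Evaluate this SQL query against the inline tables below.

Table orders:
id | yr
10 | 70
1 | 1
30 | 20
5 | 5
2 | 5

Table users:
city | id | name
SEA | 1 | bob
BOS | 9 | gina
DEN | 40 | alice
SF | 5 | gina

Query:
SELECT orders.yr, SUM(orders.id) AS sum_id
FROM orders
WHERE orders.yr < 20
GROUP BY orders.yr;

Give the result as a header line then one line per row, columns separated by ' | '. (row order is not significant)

After WHERE (3 rows):
orders.id | orders.yr
1 | 1
5 | 5
2 | 5
After GROUP BY (2 rows):
orders.yr | sum_id
1 | 1
5 | 7

== RESULT ==
orders.yr | sum_id
1 | 1
5 | 7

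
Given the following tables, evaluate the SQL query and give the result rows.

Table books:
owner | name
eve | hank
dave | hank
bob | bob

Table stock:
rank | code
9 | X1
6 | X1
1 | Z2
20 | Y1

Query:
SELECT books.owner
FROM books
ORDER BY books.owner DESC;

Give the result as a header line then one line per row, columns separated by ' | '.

After SELECT (3 rows):
books.owner
eve
dave
bob
After ORDER BY (3 rows):
books.owner
eve
dave
bob

== RESULT ==
books.owner
eve
dave
bob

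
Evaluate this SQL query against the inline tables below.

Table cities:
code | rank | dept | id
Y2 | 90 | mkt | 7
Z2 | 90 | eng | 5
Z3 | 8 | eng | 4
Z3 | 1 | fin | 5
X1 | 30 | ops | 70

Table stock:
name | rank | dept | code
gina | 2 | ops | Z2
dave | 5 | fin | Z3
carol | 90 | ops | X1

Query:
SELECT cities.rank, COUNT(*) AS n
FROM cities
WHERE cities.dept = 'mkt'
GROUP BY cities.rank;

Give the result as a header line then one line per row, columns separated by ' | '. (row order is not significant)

After WHERE (1 rows):
cities.code | cities.rank | cities.dept | cities.id
Y2 | 90 | mkt | 7
After GROUP BY (1 rows):
cities.rank | n
90 | 1

== RESULT ==
cities.rank | n
90 | 1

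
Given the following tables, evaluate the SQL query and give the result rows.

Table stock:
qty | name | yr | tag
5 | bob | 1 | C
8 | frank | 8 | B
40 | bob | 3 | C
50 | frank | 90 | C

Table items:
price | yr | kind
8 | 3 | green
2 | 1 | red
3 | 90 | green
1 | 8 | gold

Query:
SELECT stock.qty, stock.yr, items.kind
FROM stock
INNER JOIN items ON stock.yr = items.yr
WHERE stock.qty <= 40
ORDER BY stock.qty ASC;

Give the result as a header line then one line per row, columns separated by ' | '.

== RESULT ==
stock.qty | stock.yr | items.kind
5 | 1 | red
8 | 8 | gold
40 | 3 | green

Derivation:
After JOIN items (4 rows):
stock.qty | stock.name | stock.yr | stock.tag | items.price | items.yr | items.kind
5 | bob | 1 | C | 2 | 1 | red
8 | frank | 8 | B | 1 | 8 | gold
40 | bob | 3 | C | 8 | 3 | green
50 | frank | 90 | C | 3 | 90 | green
After WHERE (3 rows):
stock.qty | stock.name | stock.yr | stock.tag | items.price | items.yr | items.kind
5 | bob | 1 | C | 2 | 1 | red
8 | frank | 8 | B | 1 | 8 | gold
40 | bob | 3 | C | 8 | 3 | green
After SELECT (3 rows):
stock.qty | stock.yr | items.kind
5 | 1 | red
8 | 8 | gold
40 | 3 | green
After ORDER BY (3 rows):
stock.qty | stock.yr | items.kind
5 | 1 | red
8 | 8 | gold
40 | 3 | green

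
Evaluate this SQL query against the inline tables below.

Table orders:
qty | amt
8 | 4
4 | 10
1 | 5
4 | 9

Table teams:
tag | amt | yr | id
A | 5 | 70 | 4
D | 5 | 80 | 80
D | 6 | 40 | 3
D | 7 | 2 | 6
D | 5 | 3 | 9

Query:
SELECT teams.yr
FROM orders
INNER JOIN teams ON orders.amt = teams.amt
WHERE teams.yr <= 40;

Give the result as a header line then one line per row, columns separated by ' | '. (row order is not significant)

== RESULT ==
teams.yr
3

Derivation:
After JOIN teams (3 rows):
orders.qty | orders.amt | teams.tag | teams.amt | teams.yr | teams.id
1 | 5 | A | 5 | 70 | 4
1 | 5 | D | 5 | 80 | 80
1 | 5 | D | 5 | 3 | 9
After WHERE (1 rows):
orders.qty | orders.amt | teams.tag | teams.amt | teams.yr | teams.id
1 | 5 | D | 5 | 3 | 9
After SELECT (1 rows):
teams.yr
3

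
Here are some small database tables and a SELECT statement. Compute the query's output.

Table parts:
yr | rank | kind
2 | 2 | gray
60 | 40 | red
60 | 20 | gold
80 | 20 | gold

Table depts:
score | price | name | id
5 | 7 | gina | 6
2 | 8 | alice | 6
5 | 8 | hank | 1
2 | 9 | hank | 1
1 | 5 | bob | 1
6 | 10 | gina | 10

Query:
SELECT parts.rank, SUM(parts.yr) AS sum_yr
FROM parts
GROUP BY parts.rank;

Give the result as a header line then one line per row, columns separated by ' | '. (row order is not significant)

== RESULT ==
parts.rank | sum_yr
2 | 2
40 | 60
20 | 140

Derivation:
After GROUP BY (3 rows):
parts.rank | sum_yr
2 | 2
40 | 60
20 | 140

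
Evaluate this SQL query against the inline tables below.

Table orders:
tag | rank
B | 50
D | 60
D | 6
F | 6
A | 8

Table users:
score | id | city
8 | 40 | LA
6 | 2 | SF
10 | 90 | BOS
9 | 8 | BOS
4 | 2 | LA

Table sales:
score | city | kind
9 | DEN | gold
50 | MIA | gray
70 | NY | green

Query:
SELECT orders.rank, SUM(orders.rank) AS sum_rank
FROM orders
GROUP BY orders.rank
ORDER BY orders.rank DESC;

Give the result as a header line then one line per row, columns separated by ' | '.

After GROUP BY (4 rows):
orders.rank | sum_rank
50 | 50
60 | 60
6 | 12
8 | 8
After ORDER BY (4 rows):
orders.rank | sum_rank
60 | 60
50 | 50
8 | 8
6 | 12

== RESULT ==
orders.rank | sum_rank
60 | 60
50 | 50
8 | 8
6 | 12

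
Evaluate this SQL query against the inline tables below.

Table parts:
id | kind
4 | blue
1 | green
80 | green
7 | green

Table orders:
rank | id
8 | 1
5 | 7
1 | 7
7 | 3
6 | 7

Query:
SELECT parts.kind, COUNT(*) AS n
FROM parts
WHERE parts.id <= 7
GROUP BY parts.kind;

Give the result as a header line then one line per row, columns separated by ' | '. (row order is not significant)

== RESULT ==
parts.kind | n
blue | 1
green | 2

Derivation:
After WHERE (3 rows):
parts.id | parts.kind
4 | blue
1 | green
7 | green
After GROUP BY (2 rows):
parts.kind | n
blue | 1
green | 2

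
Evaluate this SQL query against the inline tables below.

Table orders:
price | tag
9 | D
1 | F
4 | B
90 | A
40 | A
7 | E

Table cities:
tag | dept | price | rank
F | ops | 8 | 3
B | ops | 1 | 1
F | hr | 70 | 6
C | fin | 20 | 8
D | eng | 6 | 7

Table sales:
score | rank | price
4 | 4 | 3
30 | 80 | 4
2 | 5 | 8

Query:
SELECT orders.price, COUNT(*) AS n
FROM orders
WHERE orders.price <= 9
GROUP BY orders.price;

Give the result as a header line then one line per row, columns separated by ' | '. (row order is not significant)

After WHERE (4 rows):
orders.price | orders.tag
9 | D
1 | F
4 | B
7 | E
After GROUP BY (4 rows):
orders.price | n
9 | 1
1 | 1
4 | 1
7 | 1

== RESULT ==
orders.price | n
9 | 1
1 | 1
4 | 1
7 | 1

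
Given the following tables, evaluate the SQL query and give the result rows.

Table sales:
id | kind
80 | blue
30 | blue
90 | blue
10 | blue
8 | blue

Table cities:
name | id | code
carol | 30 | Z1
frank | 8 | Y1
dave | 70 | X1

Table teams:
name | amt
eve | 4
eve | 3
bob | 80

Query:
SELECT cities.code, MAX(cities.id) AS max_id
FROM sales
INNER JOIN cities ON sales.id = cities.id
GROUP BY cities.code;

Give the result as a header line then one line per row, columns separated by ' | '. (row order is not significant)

After JOIN cities (2 rows):
sales.id | sales.kind | cities.name | cities.id | cities.code
30 | blue | carol | 30 | Z1
8 | blue | frank | 8 | Y1
After GROUP BY (2 rows):
cities.code | max_id
Z1 | 30
Y1 | 8

== RESULT ==
cities.code | max_id
Z1 | 30
Y1 | 8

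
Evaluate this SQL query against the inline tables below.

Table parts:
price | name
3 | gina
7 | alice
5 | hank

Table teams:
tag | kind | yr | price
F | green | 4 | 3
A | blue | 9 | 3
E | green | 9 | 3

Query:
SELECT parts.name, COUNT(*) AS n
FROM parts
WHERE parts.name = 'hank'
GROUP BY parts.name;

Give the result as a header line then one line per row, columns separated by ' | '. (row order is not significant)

== RESULT ==
parts.name | n
hank | 1

Derivation:
After WHERE (1 rows):
parts.price | parts.name
5 | hank
After GROUP BY (1 rows):
parts.name | n
hank | 1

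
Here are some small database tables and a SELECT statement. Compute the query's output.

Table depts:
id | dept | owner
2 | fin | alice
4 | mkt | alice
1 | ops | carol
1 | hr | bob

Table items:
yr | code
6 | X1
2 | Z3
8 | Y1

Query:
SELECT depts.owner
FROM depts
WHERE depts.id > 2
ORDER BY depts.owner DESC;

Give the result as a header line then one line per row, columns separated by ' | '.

== RESULT ==
depts.owner
alice

Derivation:
After WHERE (1 rows):
depts.id | depts.dept | depts.owner
4 | mkt | alice
After SELECT (1 rows):
depts.owner
alice
After ORDER BY (1 rows):
depts.owner
alice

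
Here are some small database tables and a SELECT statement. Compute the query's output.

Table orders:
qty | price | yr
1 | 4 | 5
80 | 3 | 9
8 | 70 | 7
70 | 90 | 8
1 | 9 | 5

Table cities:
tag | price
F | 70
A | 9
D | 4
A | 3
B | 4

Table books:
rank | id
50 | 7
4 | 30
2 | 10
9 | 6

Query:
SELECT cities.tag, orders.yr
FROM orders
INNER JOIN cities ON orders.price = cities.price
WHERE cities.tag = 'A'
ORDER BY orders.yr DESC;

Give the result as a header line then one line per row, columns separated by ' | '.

== RESULT ==
cities.tag | orders.yr
A | 9
A | 5

Derivation:
After JOIN cities (5 rows):
orders.qty | orders.price | orders.yr | cities.tag | cities.price
1 | 4 | 5 | D | 4
1 | 4 | 5 | B | 4
80 | 3 | 9 | A | 3
8 | 70 | 7 | F | 70
1 | 9 | 5 | A | 9
After WHERE (2 rows):
orders.qty | orders.price | orders.yr | cities.tag | cities.price
80 | 3 | 9 | A | 3
1 | 9 | 5 | A | 9
After SELECT (2 rows):
cities.tag | orders.yr
A | 9
A | 5
After ORDER BY (2 rows):
cities.tag | orders.yr
A | 9
A | 5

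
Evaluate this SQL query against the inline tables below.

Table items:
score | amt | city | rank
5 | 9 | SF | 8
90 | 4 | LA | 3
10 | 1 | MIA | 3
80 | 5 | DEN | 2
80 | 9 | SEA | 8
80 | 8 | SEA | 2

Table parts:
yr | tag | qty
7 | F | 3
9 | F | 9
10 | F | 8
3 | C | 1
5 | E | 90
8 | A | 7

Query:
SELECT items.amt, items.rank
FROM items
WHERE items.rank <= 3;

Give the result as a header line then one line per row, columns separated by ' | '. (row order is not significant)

== RESULT ==
items.amt | items.rank
4 | 3
1 | 3
5 | 2
8 | 2

Derivation:
After WHERE (4 rows):
items.score | items.amt | items.city | items.rank
90 | 4 | LA | 3
10 | 1 | MIA | 3
80 | 5 | DEN | 2
80 | 8 | SEA | 2
After SELECT (4 rows):
items.amt | items.rank
4 | 3
1 | 3
5 | 2
8 | 2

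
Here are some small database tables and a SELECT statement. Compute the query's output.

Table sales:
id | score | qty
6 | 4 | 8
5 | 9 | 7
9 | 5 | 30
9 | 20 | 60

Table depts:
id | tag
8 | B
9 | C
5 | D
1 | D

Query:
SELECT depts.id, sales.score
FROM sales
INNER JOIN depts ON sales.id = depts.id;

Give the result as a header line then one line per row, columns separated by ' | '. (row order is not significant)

After JOIN depts (3 rows):
sales.id | sales.score | sales.qty | depts.id | depts.tag
5 | 9 | 7 | 5 | D
9 | 5 | 30 | 9 | C
9 | 20 | 60 | 9 | C
After SELECT (3 rows):
depts.id | sales.score
5 | 9
9 | 5
9 | 20

== RESULT ==
depts.id | sales.score
5 | 9
9 | 5
9 | 20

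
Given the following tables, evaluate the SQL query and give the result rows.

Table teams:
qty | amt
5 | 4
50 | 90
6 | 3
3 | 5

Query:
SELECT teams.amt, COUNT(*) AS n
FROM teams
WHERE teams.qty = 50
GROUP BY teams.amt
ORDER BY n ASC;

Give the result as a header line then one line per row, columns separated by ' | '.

== RESULT ==
teams.amt | n
90 | 1

Derivation:
After WHERE (1 rows):
teams.qty | teams.amt
50 | 90
After GROUP BY (1 rows):
teams.amt | n
90 | 1
After ORDER BY (1 rows):
teams.amt | n
90 | 1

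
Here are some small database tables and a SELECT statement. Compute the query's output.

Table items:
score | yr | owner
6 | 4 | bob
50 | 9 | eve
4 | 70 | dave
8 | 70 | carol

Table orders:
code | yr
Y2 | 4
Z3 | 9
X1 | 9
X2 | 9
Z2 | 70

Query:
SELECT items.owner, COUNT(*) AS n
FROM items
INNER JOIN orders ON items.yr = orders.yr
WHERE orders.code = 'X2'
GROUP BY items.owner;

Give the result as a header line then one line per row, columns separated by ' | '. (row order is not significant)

== RESULT ==
items.owner | n
eve | 1

Derivation:
After JOIN orders (6 rows):
items.score | items.yr | items.owner | orders.code | orders.yr
6 | 4 | bob | Y2 | 4
50 | 9 | eve | Z3 | 9
50 | 9 | eve | X1 | 9
50 | 9 | eve | X2 | 9
4 | 70 | dave | Z2 | 70
8 | 70 | carol | Z2 | 70
After WHERE (1 rows):
items.score | items.yr | items.owner | orders.code | orders.yr
50 | 9 | eve | X2 | 9
After GROUP BY (1 rows):
items.owner | n
eve | 1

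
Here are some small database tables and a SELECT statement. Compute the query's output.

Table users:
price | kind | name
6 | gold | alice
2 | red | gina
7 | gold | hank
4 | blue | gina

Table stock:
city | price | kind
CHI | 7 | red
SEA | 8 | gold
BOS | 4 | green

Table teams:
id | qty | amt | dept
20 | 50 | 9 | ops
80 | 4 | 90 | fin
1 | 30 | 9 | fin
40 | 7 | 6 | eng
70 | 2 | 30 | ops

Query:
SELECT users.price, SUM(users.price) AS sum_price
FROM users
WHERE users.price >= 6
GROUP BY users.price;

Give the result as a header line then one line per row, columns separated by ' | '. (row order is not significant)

After WHERE (2 rows):
users.price | users.kind | users.name
6 | gold | alice
7 | gold | hank
After GROUP BY (2 rows):
users.price | sum_price
6 | 6
7 | 7

== RESULT ==
users.price | sum_price
6 | 6
7 | 7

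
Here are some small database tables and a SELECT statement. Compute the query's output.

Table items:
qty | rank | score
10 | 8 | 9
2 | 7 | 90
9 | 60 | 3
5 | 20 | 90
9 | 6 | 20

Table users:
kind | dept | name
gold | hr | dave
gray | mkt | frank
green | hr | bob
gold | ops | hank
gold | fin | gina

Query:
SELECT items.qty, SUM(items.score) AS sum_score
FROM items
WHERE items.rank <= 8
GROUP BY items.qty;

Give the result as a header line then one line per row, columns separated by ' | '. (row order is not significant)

== RESULT ==
items.qty | sum_score
10 | 9
2 | 90
9 | 20

Derivation:
After WHERE (3 rows):
items.qty | items.rank | items.score
10 | 8 | 9
2 | 7 | 90
9 | 6 | 20
After GROUP BY (3 rows):
items.qty | sum_score
10 | 9
2 | 90
9 | 20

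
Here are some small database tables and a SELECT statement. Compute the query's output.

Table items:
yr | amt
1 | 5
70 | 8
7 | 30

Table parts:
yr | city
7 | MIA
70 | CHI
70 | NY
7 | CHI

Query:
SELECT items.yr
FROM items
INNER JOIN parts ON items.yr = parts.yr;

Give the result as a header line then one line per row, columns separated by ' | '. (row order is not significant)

After JOIN parts (4 rows):
items.yr | items.amt | parts.yr | parts.city
70 | 8 | 70 | CHI
70 | 8 | 70 | NY
7 | 30 | 7 | MIA
7 | 30 | 7 | CHI
After SELECT (4 rows):
items.yr
70
70
7
7

== RESULT ==
items.yr
70
70
7
7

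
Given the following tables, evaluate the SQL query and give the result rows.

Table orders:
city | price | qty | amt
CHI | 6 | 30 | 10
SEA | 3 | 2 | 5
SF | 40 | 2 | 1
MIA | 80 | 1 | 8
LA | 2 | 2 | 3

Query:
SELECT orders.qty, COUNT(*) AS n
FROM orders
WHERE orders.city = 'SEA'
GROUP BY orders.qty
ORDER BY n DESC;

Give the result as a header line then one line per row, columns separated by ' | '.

== RESULT ==
orders.qty | n
2 | 1

Derivation:
After WHERE (1 rows):
orders.city | orders.price | orders.qty | orders.amt
SEA | 3 | 2 | 5
After GROUP BY (1 rows):
orders.qty | n
2 | 1
After ORDER BY (1 rows):
orders.qty | n
2 | 1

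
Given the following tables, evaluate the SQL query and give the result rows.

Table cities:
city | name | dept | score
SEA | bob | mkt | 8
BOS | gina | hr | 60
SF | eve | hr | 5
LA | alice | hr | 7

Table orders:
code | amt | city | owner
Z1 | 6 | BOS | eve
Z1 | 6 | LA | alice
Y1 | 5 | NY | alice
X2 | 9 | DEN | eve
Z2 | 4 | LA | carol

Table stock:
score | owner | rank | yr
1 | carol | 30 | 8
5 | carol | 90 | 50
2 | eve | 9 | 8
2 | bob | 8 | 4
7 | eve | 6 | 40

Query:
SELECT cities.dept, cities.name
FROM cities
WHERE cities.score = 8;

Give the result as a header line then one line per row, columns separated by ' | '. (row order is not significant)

After WHERE (1 rows):
cities.city | cities.name | cities.dept | cities.score
SEA | bob | mkt | 8
After SELECT (1 rows):
cities.dept | cities.name
mkt | bob

== RESULT ==
cities.dept | cities.name
mkt | bob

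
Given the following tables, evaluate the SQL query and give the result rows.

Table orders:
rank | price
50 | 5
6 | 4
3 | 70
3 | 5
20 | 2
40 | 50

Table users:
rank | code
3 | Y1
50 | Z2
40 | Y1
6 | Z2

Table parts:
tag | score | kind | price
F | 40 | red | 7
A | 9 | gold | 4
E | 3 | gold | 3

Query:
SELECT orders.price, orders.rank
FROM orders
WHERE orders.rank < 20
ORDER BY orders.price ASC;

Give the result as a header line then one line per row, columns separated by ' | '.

After WHERE (3 rows):
orders.rank | orders.price
6 | 4
3 | 70
3 | 5
After SELECT (3 rows):
orders.price | orders.rank
4 | 6
70 | 3
5 | 3
After ORDER BY (3 rows):
orders.price | orders.rank
4 | 6
5 | 3
70 | 3

== RESULT ==
orders.price | orders.rank
4 | 6
5 | 3
70 | 3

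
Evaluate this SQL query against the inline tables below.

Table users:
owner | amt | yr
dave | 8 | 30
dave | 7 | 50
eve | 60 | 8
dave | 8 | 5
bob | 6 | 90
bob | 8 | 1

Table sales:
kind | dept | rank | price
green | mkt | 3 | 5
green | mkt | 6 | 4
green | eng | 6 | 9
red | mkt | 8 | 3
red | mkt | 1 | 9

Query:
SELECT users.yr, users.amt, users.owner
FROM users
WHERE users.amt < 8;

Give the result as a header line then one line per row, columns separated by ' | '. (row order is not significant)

After WHERE (2 rows):
users.owner | users.amt | users.yr
dave | 7 | 50
bob | 6 | 90
After SELECT (2 rows):
users.yr | users.amt | users.owner
50 | 7 | dave
90 | 6 | bob

== RESULT ==
users.yr | users.amt | users.owner
50 | 7 | dave
90 | 6 | bob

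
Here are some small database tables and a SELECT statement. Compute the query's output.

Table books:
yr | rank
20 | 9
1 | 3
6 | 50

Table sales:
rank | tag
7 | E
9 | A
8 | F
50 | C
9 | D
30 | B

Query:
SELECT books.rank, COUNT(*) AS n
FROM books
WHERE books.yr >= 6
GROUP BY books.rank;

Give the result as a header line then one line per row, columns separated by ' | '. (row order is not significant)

After WHERE (2 rows):
books.yr | books.rank
20 | 9
6 | 50
After GROUP BY (2 rows):
books.rank | n
9 | 1
50 | 1

== RESULT ==
books.rank | n
9 | 1
50 | 1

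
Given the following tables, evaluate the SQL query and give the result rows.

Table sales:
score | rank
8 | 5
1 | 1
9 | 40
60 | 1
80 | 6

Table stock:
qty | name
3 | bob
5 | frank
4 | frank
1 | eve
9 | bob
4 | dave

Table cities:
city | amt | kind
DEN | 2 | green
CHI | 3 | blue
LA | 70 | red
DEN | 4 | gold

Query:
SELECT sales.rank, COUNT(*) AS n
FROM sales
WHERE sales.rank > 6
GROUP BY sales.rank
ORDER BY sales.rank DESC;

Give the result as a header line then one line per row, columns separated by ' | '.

== RESULT ==
sales.rank | n
40 | 1

Derivation:
After WHERE (1 rows):
sales.score | sales.rank
9 | 40
After GROUP BY (1 rows):
sales.rank | n
40 | 1
After ORDER BY (1 rows):
sales.rank | n
40 | 1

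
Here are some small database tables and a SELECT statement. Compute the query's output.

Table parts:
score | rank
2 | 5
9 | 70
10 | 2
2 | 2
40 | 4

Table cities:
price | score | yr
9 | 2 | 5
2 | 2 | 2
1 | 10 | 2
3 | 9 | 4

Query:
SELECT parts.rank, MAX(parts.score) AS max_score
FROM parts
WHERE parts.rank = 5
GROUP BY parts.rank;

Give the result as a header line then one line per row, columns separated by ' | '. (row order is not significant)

== RESULT ==
parts.rank | max_score
5 | 2

Derivation:
After WHERE (1 rows):
parts.score | parts.rank
2 | 5
After GROUP BY (1 rows):
parts.rank | max_score
5 | 2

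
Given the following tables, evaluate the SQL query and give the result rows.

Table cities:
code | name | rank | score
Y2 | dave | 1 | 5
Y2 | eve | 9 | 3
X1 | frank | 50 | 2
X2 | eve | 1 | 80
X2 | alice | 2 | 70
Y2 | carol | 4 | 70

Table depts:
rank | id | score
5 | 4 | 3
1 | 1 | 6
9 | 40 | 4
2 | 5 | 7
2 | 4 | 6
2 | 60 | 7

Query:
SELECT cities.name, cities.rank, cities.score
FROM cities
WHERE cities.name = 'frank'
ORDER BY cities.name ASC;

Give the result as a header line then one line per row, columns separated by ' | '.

After WHERE (1 rows):
cities.code | cities.name | cities.rank | cities.score
X1 | frank | 50 | 2
After SELECT (1 rows):
cities.name | cities.rank | cities.score
frank | 50 | 2
After ORDER BY (1 rows):
cities.name | cities.rank | cities.score
frank | 50 | 2

== RESULT ==
cities.name | cities.rank | cities.score
frank | 50 | 2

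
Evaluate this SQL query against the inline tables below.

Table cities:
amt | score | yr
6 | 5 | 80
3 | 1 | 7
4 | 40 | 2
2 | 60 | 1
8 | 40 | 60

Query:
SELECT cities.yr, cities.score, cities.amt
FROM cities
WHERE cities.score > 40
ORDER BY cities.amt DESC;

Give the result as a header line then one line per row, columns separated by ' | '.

== RESULT ==
cities.yr | cities.score | cities.amt
1 | 60 | 2

Derivation:
After WHERE (1 rows):
cities.amt | cities.score | cities.yr
2 | 60 | 1
After SELECT (1 rows):
cities.yr | cities.score | cities.amt
1 | 60 | 2
After ORDER BY (1 rows):
cities.yr | cities.score | cities.amt
1 | 60 | 2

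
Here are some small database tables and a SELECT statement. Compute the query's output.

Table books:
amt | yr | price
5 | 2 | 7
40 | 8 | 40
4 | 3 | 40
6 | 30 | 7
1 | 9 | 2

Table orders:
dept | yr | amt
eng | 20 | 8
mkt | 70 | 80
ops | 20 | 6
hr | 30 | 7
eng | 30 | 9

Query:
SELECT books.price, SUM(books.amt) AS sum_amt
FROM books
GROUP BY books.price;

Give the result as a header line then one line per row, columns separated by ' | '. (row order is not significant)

After GROUP BY (3 rows):
books.price | sum_amt
7 | 11
40 | 44
2 | 1

== RESULT ==
books.price | sum_amt
7 | 11
40 | 44
2 | 1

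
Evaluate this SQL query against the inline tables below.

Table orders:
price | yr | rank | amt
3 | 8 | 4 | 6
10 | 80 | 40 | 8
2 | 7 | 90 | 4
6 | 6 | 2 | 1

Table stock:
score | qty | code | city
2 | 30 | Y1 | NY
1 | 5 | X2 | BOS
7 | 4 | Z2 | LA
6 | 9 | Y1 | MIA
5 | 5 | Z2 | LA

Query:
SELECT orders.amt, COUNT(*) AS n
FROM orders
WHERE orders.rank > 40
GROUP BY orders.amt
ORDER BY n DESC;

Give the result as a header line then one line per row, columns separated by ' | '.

After WHERE (1 rows):
orders.price | orders.yr | orders.rank | orders.amt
2 | 7 | 90 | 4
After GROUP BY (1 rows):
orders.amt | n
4 | 1
After ORDER BY (1 rows):
orders.amt | n
4 | 1

== RESULT ==
orders.amt | n
4 | 1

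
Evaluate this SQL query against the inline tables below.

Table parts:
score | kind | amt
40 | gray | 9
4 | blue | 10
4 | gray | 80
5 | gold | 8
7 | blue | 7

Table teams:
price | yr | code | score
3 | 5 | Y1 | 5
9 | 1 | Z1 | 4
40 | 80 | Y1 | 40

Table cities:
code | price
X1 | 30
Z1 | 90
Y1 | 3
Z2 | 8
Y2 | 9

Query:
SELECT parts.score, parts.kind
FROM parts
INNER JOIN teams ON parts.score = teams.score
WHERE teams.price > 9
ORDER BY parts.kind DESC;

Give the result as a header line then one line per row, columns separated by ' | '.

== RESULT ==
parts.score | parts.kind
40 | gray

Derivation:
After JOIN teams (4 rows):
parts.score | parts.kind | parts.amt | teams.price | teams.yr | teams.code | teams.score
40 | gray | 9 | 40 | 80 | Y1 | 40
4 | blue | 10 | 9 | 1 | Z1 | 4
4 | gray | 80 | 9 | 1 | Z1 | 4
5 | gold | 8 | 3 | 5 | Y1 | 5
After WHERE (1 rows):
parts.score | parts.kind | parts.amt | teams.price | teams.yr | teams.code | teams.score
40 | gray | 9 | 40 | 80 | Y1 | 40
After SELECT (1 rows):
parts.score | parts.kind
40 | gray
After ORDER BY (1 rows):
parts.score | parts.kind
40 | gray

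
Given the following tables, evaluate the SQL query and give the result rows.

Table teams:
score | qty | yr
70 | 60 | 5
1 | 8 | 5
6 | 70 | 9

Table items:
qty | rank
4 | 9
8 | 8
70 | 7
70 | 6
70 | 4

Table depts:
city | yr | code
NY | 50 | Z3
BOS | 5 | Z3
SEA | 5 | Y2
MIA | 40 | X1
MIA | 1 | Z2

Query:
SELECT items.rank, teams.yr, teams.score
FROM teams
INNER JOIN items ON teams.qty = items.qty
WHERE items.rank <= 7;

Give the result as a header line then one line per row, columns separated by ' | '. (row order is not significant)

== RESULT ==
items.rank | teams.yr | teams.score
7 | 9 | 6
6 | 9 | 6
4 | 9 | 6

Derivation:
After JOIN items (4 rows):
teams.score | teams.qty | teams.yr | items.qty | items.rank
1 | 8 | 5 | 8 | 8
6 | 70 | 9 | 70 | 7
6 | 70 | 9 | 70 | 6
6 | 70 | 9 | 70 | 4
After WHERE (3 rows):
teams.score | teams.qty | teams.yr | items.qty | items.rank
6 | 70 | 9 | 70 | 7
6 | 70 | 9 | 70 | 6
6 | 70 | 9 | 70 | 4
After SELECT (3 rows):
items.rank | teams.yr | teams.score
7 | 9 | 6
6 | 9 | 6
4 | 9 | 6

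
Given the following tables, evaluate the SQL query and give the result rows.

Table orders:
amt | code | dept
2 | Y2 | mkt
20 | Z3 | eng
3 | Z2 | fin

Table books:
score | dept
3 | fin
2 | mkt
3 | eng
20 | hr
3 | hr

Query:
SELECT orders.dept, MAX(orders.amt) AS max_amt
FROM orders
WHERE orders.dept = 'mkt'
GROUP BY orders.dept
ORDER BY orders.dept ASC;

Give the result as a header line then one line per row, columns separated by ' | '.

== RESULT ==
orders.dept | max_amt
mkt | 2

Derivation:
After WHERE (1 rows):
orders.amt | orders.code | orders.dept
2 | Y2 | mkt
After GROUP BY (1 rows):
orders.dept | max_amt
mkt | 2
After ORDER BY (1 rows):
orders.dept | max_amt
mkt | 2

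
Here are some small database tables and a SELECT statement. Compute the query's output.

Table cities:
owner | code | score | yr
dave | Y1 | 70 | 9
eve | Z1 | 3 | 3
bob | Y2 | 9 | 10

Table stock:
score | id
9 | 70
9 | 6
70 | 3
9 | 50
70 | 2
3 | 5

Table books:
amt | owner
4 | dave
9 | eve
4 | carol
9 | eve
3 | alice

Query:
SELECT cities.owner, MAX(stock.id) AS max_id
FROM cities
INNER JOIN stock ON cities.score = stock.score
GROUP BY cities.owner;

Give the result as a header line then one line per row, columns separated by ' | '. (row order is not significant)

== RESULT ==
cities.owner | max_id
dave | 3
eve | 5
bob | 70

Derivation:
After JOIN stock (6 rows):
cities.owner | cities.code | cities.score | cities.yr | stock.score | stock.id
dave | Y1 | 70 | 9 | 70 | 3
dave | Y1 | 70 | 9 | 70 | 2
eve | Z1 | 3 | 3 | 3 | 5
bob | Y2 | 9 | 10 | 9 | 70
bob | Y2 | 9 | 10 | 9 | 6
bob | Y2 | 9 | 10 | 9 | 50
After GROUP BY (3 rows):
cities.owner | max_id
dave | 3
eve | 5
bob | 70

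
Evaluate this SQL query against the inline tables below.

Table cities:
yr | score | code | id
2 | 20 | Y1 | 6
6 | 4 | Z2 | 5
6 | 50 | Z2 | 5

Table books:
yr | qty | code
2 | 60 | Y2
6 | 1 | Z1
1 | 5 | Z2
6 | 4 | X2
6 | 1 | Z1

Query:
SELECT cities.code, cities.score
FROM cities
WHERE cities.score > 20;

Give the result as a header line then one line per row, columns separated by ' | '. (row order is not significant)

== RESULT ==
cities.code | cities.score
Z2 | 50

Derivation:
After WHERE (1 rows):
cities.yr | cities.score | cities.code | cities.id
6 | 50 | Z2 | 5
After SELECT (1 rows):
cities.code | cities.score
Z2 | 50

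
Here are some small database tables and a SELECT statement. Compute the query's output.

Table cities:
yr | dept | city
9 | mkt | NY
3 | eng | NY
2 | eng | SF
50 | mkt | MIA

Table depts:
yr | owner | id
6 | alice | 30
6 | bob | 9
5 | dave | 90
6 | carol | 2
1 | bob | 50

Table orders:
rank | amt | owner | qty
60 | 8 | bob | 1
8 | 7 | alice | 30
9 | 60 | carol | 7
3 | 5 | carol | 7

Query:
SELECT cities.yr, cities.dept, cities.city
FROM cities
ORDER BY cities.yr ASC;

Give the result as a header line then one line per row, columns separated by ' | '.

After SELECT (4 rows):
cities.yr | cities.dept | cities.city
9 | mkt | NY
3 | eng | NY
2 | eng | SF
50 | mkt | MIA
After ORDER BY (4 rows):
cities.yr | cities.dept | cities.city
2 | eng | SF
3 | eng | NY
9 | mkt | NY
50 | mkt | MIA

== RESULT ==
cities.yr | cities.dept | cities.city
2 | eng | SF
3 | eng | NY
9 | mkt | NY
50 | mkt | MIA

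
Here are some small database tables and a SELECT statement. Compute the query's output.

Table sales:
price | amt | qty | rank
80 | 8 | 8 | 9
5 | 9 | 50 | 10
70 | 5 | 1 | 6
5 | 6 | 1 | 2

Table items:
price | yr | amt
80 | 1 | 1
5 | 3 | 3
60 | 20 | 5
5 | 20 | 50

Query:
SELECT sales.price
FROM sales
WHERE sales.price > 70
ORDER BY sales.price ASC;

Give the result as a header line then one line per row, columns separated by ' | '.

== RESULT ==
sales.price
80

Derivation:
After WHERE (1 rows):
sales.price | sales.amt | sales.qty | sales.rank
80 | 8 | 8 | 9
After SELECT (1 rows):
sales.price
80
After ORDER BY (1 rows):
sales.price
80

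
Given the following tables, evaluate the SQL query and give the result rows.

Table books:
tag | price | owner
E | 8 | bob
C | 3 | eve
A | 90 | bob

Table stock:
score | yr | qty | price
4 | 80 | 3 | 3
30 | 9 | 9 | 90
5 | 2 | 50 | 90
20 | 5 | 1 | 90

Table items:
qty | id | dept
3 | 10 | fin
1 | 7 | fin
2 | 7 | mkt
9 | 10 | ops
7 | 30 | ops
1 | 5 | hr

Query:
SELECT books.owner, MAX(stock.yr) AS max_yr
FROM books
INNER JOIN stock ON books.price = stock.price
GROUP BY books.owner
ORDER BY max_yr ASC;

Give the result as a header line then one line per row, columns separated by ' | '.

== RESULT ==
books.owner | max_yr
bob | 9
eve | 80

Derivation:
After JOIN stock (4 rows):
books.tag | books.price | books.owner | stock.score | stock.yr | stock.qty | stock.price
C | 3 | eve | 4 | 80 | 3 | 3
A | 90 | bob | 30 | 9 | 9 | 90
A | 90 | bob | 5 | 2 | 50 | 90
A | 90 | bob | 20 | 5 | 1 | 90
After GROUP BY (2 rows):
books.owner | max_yr
eve | 80
bob | 9
After ORDER BY (2 rows):
books.owner | max_yr
bob | 9
eve | 80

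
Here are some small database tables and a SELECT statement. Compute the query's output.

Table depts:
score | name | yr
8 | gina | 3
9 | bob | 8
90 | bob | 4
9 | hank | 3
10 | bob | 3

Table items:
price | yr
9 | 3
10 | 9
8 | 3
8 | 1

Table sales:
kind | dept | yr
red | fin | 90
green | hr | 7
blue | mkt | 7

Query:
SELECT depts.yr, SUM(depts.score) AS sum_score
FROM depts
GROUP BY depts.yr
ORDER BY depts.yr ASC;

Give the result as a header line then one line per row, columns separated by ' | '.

== RESULT ==
depts.yr | sum_score
3 | 27
4 | 90
8 | 9

Derivation:
After GROUP BY (3 rows):
depts.yr | sum_score
3 | 27
8 | 9
4 | 90
After ORDER BY (3 rows):
depts.yr | sum_score
3 | 27
4 | 90
8 | 9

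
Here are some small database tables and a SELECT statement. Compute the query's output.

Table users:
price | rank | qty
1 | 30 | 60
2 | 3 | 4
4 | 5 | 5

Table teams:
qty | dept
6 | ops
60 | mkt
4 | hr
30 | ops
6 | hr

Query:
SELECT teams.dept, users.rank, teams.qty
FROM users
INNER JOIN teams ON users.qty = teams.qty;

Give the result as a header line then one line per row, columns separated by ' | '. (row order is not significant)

== RESULT ==
teams.dept | users.rank | teams.qty
mkt | 30 | 60
hr | 3 | 4

Derivation:
After JOIN teams (2 rows):
users.price | users.rank | users.qty | teams.qty | teams.dept
1 | 30 | 60 | 60 | mkt
2 | 3 | 4 | 4 | hr
After SELECT (2 rows):
teams.dept | users.rank | teams.qty
mkt | 30 | 60
hr | 3 | 4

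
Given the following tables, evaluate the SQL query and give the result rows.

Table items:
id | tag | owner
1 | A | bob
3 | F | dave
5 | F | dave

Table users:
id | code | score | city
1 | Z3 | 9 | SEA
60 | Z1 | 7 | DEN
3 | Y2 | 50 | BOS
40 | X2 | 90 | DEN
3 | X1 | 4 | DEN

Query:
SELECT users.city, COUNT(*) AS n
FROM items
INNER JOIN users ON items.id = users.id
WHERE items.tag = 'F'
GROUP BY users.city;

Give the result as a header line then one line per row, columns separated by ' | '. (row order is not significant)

After JOIN users (3 rows):
items.id | items.tag | items.owner | users.id | users.code | users.score | users.city
1 | A | bob | 1 | Z3 | 9 | SEA
3 | F | dave | 3 | Y2 | 50 | BOS
3 | F | dave | 3 | X1 | 4 | DEN
After WHERE (2 rows):
items.id | items.tag | items.owner | users.id | users.code | users.score | users.city
3 | F | dave | 3 | Y2 | 50 | BOS
3 | F | dave | 3 | X1 | 4 | DEN
After GROUP BY (2 rows):
users.city | n
BOS | 1
DEN | 1

== RESULT ==
users.city | n
BOS | 1
DEN | 1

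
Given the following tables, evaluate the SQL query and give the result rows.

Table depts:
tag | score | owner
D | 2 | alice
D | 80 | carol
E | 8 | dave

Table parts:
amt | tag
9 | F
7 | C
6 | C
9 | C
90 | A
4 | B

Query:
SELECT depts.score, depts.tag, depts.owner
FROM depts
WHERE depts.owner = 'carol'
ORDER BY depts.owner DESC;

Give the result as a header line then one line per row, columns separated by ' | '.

== RESULT ==
depts.score | depts.tag | depts.owner
80 | D | carol

Derivation:
After WHERE (1 rows):
depts.tag | depts.score | depts.owner
D | 80 | carol
After SELECT (1 rows):
depts.score | depts.tag | depts.owner
80 | D | carol
After ORDER BY (1 rows):
depts.score | depts.tag | depts.owner
80 | D | carol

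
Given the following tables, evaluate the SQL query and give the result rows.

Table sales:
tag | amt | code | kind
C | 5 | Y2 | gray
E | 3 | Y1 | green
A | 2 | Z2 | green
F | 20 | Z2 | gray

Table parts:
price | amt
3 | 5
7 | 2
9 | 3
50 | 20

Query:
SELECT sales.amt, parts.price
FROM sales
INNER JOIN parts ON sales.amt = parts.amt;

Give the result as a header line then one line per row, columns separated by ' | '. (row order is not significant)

After JOIN parts (4 rows):
sales.tag | sales.amt | sales.code | sales.kind | parts.price | parts.amt
C | 5 | Y2 | gray | 3 | 5
E | 3 | Y1 | green | 9 | 3
A | 2 | Z2 | green | 7 | 2
F | 20 | Z2 | gray | 50 | 20
After SELECT (4 rows):
sales.amt | parts.price
5 | 3
3 | 9
2 | 7
20 | 50

== RESULT ==
sales.amt | parts.price
5 | 3
3 | 9
2 | 7
20 | 50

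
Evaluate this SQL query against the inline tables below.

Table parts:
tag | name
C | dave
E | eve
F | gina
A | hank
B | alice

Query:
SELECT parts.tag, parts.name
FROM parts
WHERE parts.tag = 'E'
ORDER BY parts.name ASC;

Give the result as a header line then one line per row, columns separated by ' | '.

== RESULT ==
parts.tag | parts.name
E | eve

Derivation:
After WHERE (1 rows):
parts.tag | parts.name
E | eve
After SELECT (1 rows):
parts.tag | parts.name
E | eve
After ORDER BY (1 rows):
parts.tag | parts.name
E | eve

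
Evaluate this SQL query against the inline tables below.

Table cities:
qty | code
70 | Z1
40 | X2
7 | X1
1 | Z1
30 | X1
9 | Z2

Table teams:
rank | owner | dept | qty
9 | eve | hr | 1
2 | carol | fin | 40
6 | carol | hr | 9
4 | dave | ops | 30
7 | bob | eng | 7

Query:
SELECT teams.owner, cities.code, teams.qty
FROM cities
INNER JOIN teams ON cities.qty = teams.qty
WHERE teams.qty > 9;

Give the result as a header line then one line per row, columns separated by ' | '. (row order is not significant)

== RESULT ==
teams.owner | cities.code | teams.qty
carol | X2 | 40
dave | X1 | 30

Derivation:
After JOIN teams (5 rows):
cities.qty | cities.code | teams.rank | teams.owner | teams.dept | teams.qty
40 | X2 | 2 | carol | fin | 40
7 | X1 | 7 | bob | eng | 7
1 | Z1 | 9 | eve | hr | 1
30 | X1 | 4 | dave | ops | 30
9 | Z2 | 6 | carol | hr | 9
After WHERE (2 rows):
cities.qty | cities.code | teams.rank | teams.owner | teams.dept | teams.qty
40 | X2 | 2 | carol | fin | 40
30 | X1 | 4 | dave | ops | 30
After SELECT (2 rows):
teams.owner | cities.code | teams.qty
carol | X2 | 40
dave | X1 | 30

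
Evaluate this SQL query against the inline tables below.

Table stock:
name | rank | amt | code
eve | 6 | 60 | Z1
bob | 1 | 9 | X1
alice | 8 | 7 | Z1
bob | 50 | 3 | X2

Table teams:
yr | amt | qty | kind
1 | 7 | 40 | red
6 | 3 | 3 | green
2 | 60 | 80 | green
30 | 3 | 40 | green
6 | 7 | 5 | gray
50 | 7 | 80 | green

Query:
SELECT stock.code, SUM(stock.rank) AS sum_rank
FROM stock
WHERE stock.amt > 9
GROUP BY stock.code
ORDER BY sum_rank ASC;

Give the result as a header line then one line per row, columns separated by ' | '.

After WHERE (1 rows):
stock.name | stock.rank | stock.amt | stock.code
eve | 6 | 60 | Z1
After GROUP BY (1 rows):
stock.code | sum_rank
Z1 | 6
After ORDER BY (1 rows):
stock.code | sum_rank
Z1 | 6

== RESULT ==
stock.code | sum_rank
Z1 | 6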